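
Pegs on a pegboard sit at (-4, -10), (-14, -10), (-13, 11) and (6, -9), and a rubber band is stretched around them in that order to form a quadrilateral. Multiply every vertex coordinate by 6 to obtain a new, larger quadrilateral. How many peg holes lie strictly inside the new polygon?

7684

By the shoelace formula, twice the signed area is |[(-4)·(-10) − (-14)·(-10)] + [(-14)·11 − (-13)·(-10)] + [(-13)·(-9) − 6·11] + [6·(-10) − (-4)·(-9)]| = 429, so the area is 214.5.
The number of boundary lattice points is Σ gcd(|Δx|,|Δy|) = gcd(10,0) + gcd(1,21) + gcd(19,20) + gcd(10,1) = 10+1+1+1 = 13.
Scaling by 6 multiplies the area by 6² = 36 (so the new area is 7722) and multiplies the boundary lattice-point count by 6, giving 78.
By Pick's theorem, the interior count of the dilated polygon is 7722 − 78/2 + 1 = 7684.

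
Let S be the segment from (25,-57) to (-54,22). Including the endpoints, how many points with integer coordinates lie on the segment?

80

The number of lattice points on a segment between lattice points is gcd(|Δx|,|Δy|) + 1 = gcd(79,79) + 1 = 79 + 1 = 80.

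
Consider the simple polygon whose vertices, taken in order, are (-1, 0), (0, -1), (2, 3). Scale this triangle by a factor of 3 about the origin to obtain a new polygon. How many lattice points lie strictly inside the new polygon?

Using the shoelace formula, 2A = |[(-1)·(-1) − 0·0] + [0·3 − 2·(-1)] + [2·0 − (-1)·3]| = 6, so the area is 3.
The number of boundary lattice points is Σ gcd(|Δx|,|Δy|) = gcd(1,1) + gcd(2,4) + gcd(3,3) = 1+2+3 = 6.
Scaling by 3 multiplies the area by 3² = 9 (so the new area is 27) and multiplies the boundary lattice-point count by 3, giving 18.
By Pick's theorem, the interior count of the dilated polygon is 27 − 18/2 + 1 = 19.

19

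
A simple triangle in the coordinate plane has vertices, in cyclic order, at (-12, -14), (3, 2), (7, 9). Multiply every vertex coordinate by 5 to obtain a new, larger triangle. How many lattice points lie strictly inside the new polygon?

By the shoelace formula, twice the signed area is |((-12)·2 − 3·(-14)) + (3·9 − 7·2) + (7·(-14) − (-12)·9)| = 41, so the area is 41/2.
Summing gcd(|Δx|,|Δy|) over the edges gives the boundary count: gcd(15,16) + gcd(4,7) + gcd(19,23) = 1+1+1 = 3.
Scaling by 5 multiplies the area by 5² = 25 (so the new area is 512.5) and multiplies the boundary lattice-point count by 5, giving 15.
By Pick's theorem, the interior count of the dilated polygon is 512.5 − 15/2 + 1 = 506.

506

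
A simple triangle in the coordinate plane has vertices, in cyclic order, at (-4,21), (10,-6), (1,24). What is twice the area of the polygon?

177

The shoelace formula gives twice the area as |((-4)·(-6) − 10·21) + (10·24 − 1·(-6)) + (1·21 − (-4)·24)| = 177, so the area is 177/2.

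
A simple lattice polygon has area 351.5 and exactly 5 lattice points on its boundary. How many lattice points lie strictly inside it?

Pick's theorem A = I + B/2 − 1 rearranges to I = A − B/2 + 1 = 351.5 − 5/2 + 1 = 350.

350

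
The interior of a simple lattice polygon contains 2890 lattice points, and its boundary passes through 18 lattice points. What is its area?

2898

By Pick's theorem, A = I + B/2 − 1 = 2890 + 18/2 − 1 = 2898.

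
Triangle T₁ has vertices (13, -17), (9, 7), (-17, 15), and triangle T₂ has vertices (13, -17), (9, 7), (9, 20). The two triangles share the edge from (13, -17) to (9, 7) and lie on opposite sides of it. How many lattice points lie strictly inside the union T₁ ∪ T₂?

314

The union is the simple quadrilateral with vertices (13, -17), (-17, 15), (9, 7), (9, 20) in order.
Using the shoelace formula, 2A = |(13·15 − (-17)·(-17)) + ((-17)·7 − 9·15) + (9·20 − 9·7) + (9·(-17) − 13·20)| = 644, so the area is 322.
The number of boundary lattice points is Σ gcd(|Δx|,|Δy|) = gcd(30,32) + gcd(26,8) + gcd(0,13) + gcd(4,37) = 2+2+13+1 = 18.
By Pick's theorem I = A − B/2 + 1 = 322 − 18/2 + 1 = 314.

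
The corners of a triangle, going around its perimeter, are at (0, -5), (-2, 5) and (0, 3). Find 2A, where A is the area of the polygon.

Using the shoelace formula, 2A = |[0·5 − (-2)·(-5)] + [(-2)·3 − 0·5] + [0·(-5) − 0·3]| = 16, so the area is 8.

16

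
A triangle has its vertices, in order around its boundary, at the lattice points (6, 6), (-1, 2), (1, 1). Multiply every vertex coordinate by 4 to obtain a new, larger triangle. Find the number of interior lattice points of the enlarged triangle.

107

The shoelace formula gives twice the area as |[6·2 − (-1)·6] + [(-1)·1 − 1·2] + [1·6 − 6·1]| = 15, so the area is 7.5.
Along each edge there are gcd(|Δx|,|Δy|)+1 lattice points, so counting each shared vertex once the boundary has gcd(7,4) + gcd(2,1) + gcd(5,5) = 1+1+5 = 7.
Scaling by 4 multiplies the area by 4² = 16 (so the new area is 120) and multiplies the boundary lattice-point count by 4, giving 28.
By Pick's theorem, the interior count of the dilated polygon is 120 − 28/2 + 1 = 107.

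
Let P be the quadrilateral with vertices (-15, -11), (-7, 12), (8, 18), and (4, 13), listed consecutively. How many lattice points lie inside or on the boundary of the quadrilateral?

By the shoelace formula, twice the signed area is |((-15)·12 − (-7)·(-11)) + ((-7)·18 − 8·12) + (8·13 − 4·18) + (4·(-11) − (-15)·13)| = 296, so the area is 148.
The number of boundary lattice points is Σ gcd(|Δx|,|Δy|) = gcd(8,23) + gcd(15,6) + gcd(4,5) + gcd(19,24) = 1+3+1+1 = 6.
Pick's theorem gives I = A − B/2 + 1 = 148 − 6/2 + 1 = 146, so the closed region contains I + B = 146 + 6 = 152 lattice points.

152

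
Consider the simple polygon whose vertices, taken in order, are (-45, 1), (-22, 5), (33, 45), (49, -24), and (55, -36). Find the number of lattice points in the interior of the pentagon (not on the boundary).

3176

The shoelace formula gives twice the area as |((-45)·5 − (-22)·1) + ((-22)·45 − 33·5) + (33·(-24) − 49·45) + (49·(-36) − 55·(-24)) + (55·1 − (-45)·(-36))| = 6364, so the area is 3182.
Along each edge there are gcd(|Δx|,|Δy|)+1 lattice points, so counting each shared vertex once the boundary has gcd(23,4) + gcd(55,40) + gcd(16,69) + gcd(6,12) + gcd(100,37) = 1+5+1+6+1 = 14.
By Pick's theorem A = I + B/2 − 1, so I = 3182 − 14/2 + 1 = 3176.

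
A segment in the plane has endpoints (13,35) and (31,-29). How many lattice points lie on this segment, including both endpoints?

The number of lattice points on a segment between lattice points is gcd(|Δx|,|Δy|) + 1 = gcd(18,64) + 1 = 2 + 1 = 3.

3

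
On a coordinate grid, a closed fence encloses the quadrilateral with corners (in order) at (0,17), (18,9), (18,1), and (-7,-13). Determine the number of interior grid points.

393

Using the shoelace formula, 2A = |[0·9 − 18·17] + [18·1 − 18·9] + [18·(-13) − (-7)·1] + [(-7)·17 − 0·(-13)]| = 796, so the area is 398.
Along each edge there are gcd(|Δx|,|Δy|)+1 lattice points, so counting each shared vertex once the boundary has gcd(18,8) + gcd(0,8) + gcd(25,14) + gcd(7,30) = 2+8+1+1 = 12.
By Pick's theorem A = I + B/2 − 1, so I = 398 − 12/2 + 1 = 393.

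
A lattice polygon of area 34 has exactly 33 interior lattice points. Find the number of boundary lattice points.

4

Pick's theorem gives A = I + B/2 − 1, so B = 2(A − I + 1) = 2(34 − 33 + 1) = 4.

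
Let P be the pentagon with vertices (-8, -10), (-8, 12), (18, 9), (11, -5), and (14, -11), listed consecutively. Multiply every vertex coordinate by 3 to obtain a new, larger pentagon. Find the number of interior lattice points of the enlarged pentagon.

By the shoelace formula, twice the signed area is |[(-8)·12 − (-8)·(-10)] + [(-8)·9 − 18·12] + [18·(-5) − 11·9] + [11·(-11) − 14·(-5)] + [14·(-10) − (-8)·(-11)]| = 932, so the area is 466.
The number of boundary lattice points is Σ gcd(|Δx|,|Δy|) = gcd(0,22) + gcd(26,3) + gcd(7,14) + gcd(3,6) + gcd(22,1) = 22+1+7+3+1 = 34.
Scaling by 3 multiplies the area by 3² = 9 (so the new area is 4194) and multiplies the boundary lattice-point count by 3, giving 102.
By Pick's theorem, the interior count of the dilated polygon is 4194 − 102/2 + 1 = 4144.

4144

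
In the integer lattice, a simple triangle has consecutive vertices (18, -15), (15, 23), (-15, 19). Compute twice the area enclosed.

Using the shoelace formula, 2A = |[18·23 − 15·(-15)] + [15·19 − (-15)·23] + [(-15)·(-15) − 18·19]| = 1152, so the area is 576.

1152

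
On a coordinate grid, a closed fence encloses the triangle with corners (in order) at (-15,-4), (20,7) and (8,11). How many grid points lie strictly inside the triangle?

By the shoelace formula, twice the signed area is |((-15)·7 − 20·(-4)) + (20·11 − 8·7) + (8·(-4) − (-15)·11)| = 272, so the area is 136.
The number of boundary lattice points is Σ gcd(|Δx|,|Δy|) = gcd(35,11) + gcd(12,4) + gcd(23,15) = 1+4+1 = 6.
Pick's theorem gives I = A − B/2 + 1 = 136 − 6/2 + 1 = 134.

134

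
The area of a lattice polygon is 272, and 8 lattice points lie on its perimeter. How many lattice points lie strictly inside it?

From Pick's theorem, I = A − B/2 + 1 = 272 − 8/2 + 1 = 269.

269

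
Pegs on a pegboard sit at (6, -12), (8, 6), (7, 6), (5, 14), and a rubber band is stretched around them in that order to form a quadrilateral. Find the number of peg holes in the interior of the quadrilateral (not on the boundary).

29

The shoelace formula gives twice the area as |[6·6 − 8·(-12)] + [8·6 − 7·6] + [7·14 − 5·6] + [5·(-12) − 6·14]| = 62, so the area is 31.
The number of boundary lattice points is Σ gcd(|Δx|,|Δy|) = gcd(2,18) + gcd(1,0) + gcd(2,8) + gcd(1,26) = 2+1+2+1 = 6.
By Pick's theorem A = I + B/2 − 1, so I = 31 − 6/2 + 1 = 29.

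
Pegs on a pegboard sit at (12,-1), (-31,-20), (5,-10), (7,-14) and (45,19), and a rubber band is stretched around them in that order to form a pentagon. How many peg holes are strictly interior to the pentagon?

312

Using the shoelace formula, 2A = |[12·(-20) − (-31)·(-1)] + [(-31)·(-10) − 5·(-20)] + [5·(-14) − 7·(-10)] + [7·19 − 45·(-14)] + [45·(-1) − 12·19]| = 629, so the area is 314.5.
Summing gcd(|Δx|,|Δy|) over the edges gives the boundary count: gcd(43,19) + gcd(36,10) + gcd(2,4) + gcd(38,33) + gcd(33,20) = 1+2+2+1+1 = 7.
Pick's theorem gives I = A − B/2 + 1 = 314.5 − 7/2 + 1 = 312.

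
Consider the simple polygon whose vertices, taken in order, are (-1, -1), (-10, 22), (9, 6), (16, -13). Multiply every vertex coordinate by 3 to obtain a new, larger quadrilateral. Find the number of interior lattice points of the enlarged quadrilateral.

Using the shoelace formula, 2A = |((-1)·22 − (-10)·(-1)) + ((-10)·6 − 9·22) + (9·(-13) − 16·6) + (16·(-1) − (-1)·(-13))| = 532, so the area is 266.
The number of boundary lattice points is Σ gcd(|Δx|,|Δy|) = gcd(9,23) + gcd(19,16) + gcd(7,19) + gcd(17,12) = 1+1+1+1 = 4.
Scaling by 3 multiplies the area by 3² = 9 (so the new area is 2394) and multiplies the boundary lattice-point count by 3, giving 12.
By Pick's theorem, the interior count of the dilated polygon is 2394 − 12/2 + 1 = 2389.

2389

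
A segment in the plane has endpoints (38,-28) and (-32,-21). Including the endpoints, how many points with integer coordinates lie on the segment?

The number of lattice points on a segment between lattice points is gcd(|Δx|,|Δy|) + 1 = gcd(70,7) + 1 = 7 + 1 = 8.

8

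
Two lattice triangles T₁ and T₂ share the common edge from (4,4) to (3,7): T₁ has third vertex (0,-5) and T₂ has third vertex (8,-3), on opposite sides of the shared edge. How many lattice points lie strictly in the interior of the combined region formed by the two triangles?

9

The union is the simple quadrilateral with vertices (4,4), (0,-5), (3,7), (8,-3) in order.
The shoelace formula gives twice the area as |(4·(-5) − 0·4) + (0·7 − 3·(-5)) + (3·(-3) − 8·7) + (8·4 − 4·(-3))| = 26, so the area is 13.
The number of boundary lattice points is Σ gcd(|Δx|,|Δy|) = gcd(4,9) + gcd(3,12) + gcd(5,10) + gcd(4,7) = 1+3+5+1 = 10.
By Pick's theorem I = A − B/2 + 1 = 13 − 10/2 + 1 = 9.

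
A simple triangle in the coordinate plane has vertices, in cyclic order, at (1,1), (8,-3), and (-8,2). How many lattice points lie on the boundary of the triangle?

3

Along each edge there are gcd(|Δx|,|Δy|)+1 lattice points, so counting each shared vertex once the boundary has gcd(7,4) + gcd(16,5) + gcd(9,1) = 1+1+1 = 3.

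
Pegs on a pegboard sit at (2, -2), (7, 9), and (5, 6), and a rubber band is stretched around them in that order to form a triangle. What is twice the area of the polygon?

Using the shoelace formula, 2A = |(2·9 − 7·(-2)) + (7·6 − 5·9) + (5·(-2) − 2·6)| = 7, so the area is 3.5.

7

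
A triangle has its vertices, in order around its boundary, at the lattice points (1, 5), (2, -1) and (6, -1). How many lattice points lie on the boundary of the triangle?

Along each edge there are gcd(|Δx|,|Δy|)+1 lattice points, so counting each shared vertex once the boundary has gcd(1,6) + gcd(4,0) + gcd(5,6) = 1+4+1 = 6.

6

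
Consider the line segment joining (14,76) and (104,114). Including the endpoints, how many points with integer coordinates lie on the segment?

3

The number of lattice points on a segment between lattice points is gcd(|Δx|,|Δy|) + 1 = gcd(90,38) + 1 = 2 + 1 = 3.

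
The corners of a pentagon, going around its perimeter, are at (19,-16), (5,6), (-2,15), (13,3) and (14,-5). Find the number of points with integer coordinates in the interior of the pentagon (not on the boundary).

The shoelace formula gives twice the area as |[19·6 − 5·(-16)] + [5·15 − (-2)·6] + [(-2)·3 − 13·15] + [13·(-5) − 14·3] + [14·(-16) − 19·(-5)]| = 156, so the area is 78.
The number of boundary lattice points is Σ gcd(|Δx|,|Δy|) = gcd(14,22) + gcd(7,9) + gcd(15,12) + gcd(1,8) + gcd(5,11) = 2+1+3+1+1 = 8.
Pick's theorem gives I = A − B/2 + 1 = 78 − 8/2 + 1 = 75.

75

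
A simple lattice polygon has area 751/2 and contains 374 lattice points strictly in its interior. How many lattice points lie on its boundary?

Pick's theorem gives A = I + B/2 − 1, so B = 2(A − I + 1) = 2(751/2 − 374 + 1) = 5.

5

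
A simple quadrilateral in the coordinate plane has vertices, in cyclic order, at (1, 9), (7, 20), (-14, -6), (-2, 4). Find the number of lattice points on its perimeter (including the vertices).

Summing gcd(|Δx|,|Δy|) over the edges gives the boundary count: gcd(6,11) + gcd(21,26) + gcd(12,10) + gcd(3,5) = 1+1+2+1 = 5.

5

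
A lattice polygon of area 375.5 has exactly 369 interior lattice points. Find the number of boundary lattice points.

Pick's theorem gives A = I + B/2 − 1, so B = 2(A − I + 1) = 2(375.5 − 369 + 1) = 15.

15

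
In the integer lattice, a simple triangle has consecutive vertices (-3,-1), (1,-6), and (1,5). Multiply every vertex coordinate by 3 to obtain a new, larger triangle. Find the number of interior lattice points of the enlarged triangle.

178

Using the shoelace formula, 2A = |((-3)·(-6) − 1·(-1)) + (1·5 − 1·(-6)) + (1·(-1) − (-3)·5)| = 44, so the area is 22.
Along each edge there are gcd(|Δx|,|Δy|)+1 lattice points, so counting each shared vertex once the boundary has gcd(4,5) + gcd(0,11) + gcd(4,6) = 1+11+2 = 14.
Scaling by 3 multiplies the area by 3² = 9 (so the new area is 198) and multiplies the boundary lattice-point count by 3, giving 42.
By Pick's theorem, the interior count of the dilated polygon is 198 − 42/2 + 1 = 178.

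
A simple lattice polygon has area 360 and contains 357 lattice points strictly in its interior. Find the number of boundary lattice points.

8

Pick's theorem gives A = I + B/2 − 1, so B = 2(A − I + 1) = 2(360 − 357 + 1) = 8.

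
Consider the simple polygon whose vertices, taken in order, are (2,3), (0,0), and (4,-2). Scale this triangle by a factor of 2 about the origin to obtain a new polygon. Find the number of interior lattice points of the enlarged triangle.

29

By the shoelace formula, twice the signed area is |(2·0 − 0·3) + (0·(-2) − 4·0) + (4·3 − 2·(-2))| = 16, so the area is 8.
Summing gcd(|Δx|,|Δy|) over the edges gives the boundary count: gcd(2,3) + gcd(4,2) + gcd(2,5) = 1+2+1 = 4.
Scaling by 2 multiplies the area by 2² = 4 (so the new area is 32) and multiplies the boundary lattice-point count by 2, giving 8.
By Pick's theorem, the interior count of the dilated polygon is 32 − 8/2 + 1 = 29.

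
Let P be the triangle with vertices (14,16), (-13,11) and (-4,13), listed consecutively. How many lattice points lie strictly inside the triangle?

3

Using the shoelace formula, 2A = |[14·11 − (-13)·16] + [(-13)·13 − (-4)·11] + [(-4)·16 − 14·13]| = 9, so the area is 4.5.
Along each edge there are gcd(|Δx|,|Δy|)+1 lattice points, so counting each shared vertex once the boundary has gcd(27,5) + gcd(9,2) + gcd(18,3) = 1+1+3 = 5.
By Pick's theorem A = I + B/2 − 1, so I = 4.5 − 5/2 + 1 = 3.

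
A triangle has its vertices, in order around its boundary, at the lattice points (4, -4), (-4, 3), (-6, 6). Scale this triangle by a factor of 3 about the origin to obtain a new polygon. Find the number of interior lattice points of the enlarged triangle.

Using the shoelace formula, 2A = |(4·3 − (-4)·(-4)) + ((-4)·6 − (-6)·3) + ((-6)·(-4) − 4·6)| = 10, so the area is 5.
Summing gcd(|Δx|,|Δy|) over the edges gives the boundary count: gcd(8,7) + gcd(2,3) + gcd(10,10) = 1+1+10 = 12.
Scaling by 3 multiplies the area by 3² = 9 (so the new area is 45) and multiplies the boundary lattice-point count by 3, giving 36.
By Pick's theorem, the interior count of the dilated polygon is 45 − 36/2 + 1 = 28.

28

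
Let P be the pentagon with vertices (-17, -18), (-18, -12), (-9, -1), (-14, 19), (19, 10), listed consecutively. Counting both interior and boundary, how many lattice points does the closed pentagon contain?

Using the shoelace formula, 2A = |((-17)·(-12) − (-18)·(-18)) + ((-18)·(-1) − (-9)·(-12)) + ((-9)·19 − (-14)·(-1)) + ((-14)·10 − 19·19) + (19·(-18) − (-17)·10)| = 1068, so the area is 534.
Summing gcd(|Δx|,|Δy|) over the edges gives the boundary count: gcd(1,6) + gcd(9,11) + gcd(5,20) + gcd(33,9) + gcd(36,28) = 1+1+5+3+4 = 14.
Pick's theorem gives I = A − B/2 + 1 = 534 − 14/2 + 1 = 528, so the closed region contains I + B = 528 + 14 = 542 lattice points.

542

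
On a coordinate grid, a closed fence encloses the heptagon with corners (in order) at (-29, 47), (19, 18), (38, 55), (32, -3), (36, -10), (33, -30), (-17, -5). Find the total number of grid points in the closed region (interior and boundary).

2773

The shoelace formula gives twice the area as |[(-29)·18 − 19·47] + [19·55 − 38·18] + [38·(-3) − 32·55] + [32·(-10) − 36·(-3)] + [36·(-30) − 33·(-10)] + [33·(-5) − (-17)·(-30)] + [(-17)·47 − (-29)·(-5)]| = 5509, so the area is 5509/2.
The number of boundary lattice points is Σ gcd(|Δx|,|Δy|) = gcd(48,29) + gcd(19,37) + gcd(6,58) + gcd(4,7) + gcd(3,20) + gcd(50,25) + gcd(12,52) = 1+1+2+1+1+25+4 = 35.
Pick's theorem gives I = A − B/2 + 1 = 5509/2 − 35/2 + 1 = 2738, so the closed region contains I + B = 2738 + 35 = 2773 lattice points.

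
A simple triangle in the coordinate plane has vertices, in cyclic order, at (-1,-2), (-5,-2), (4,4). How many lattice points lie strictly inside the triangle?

The shoelace formula gives twice the area as |[(-1)·(-2) − (-5)·(-2)] + [(-5)·4 − 4·(-2)] + [4·(-2) − (-1)·4]| = 24, so the area is 12.
Summing gcd(|Δx|,|Δy|) over the edges gives the boundary count: gcd(4,0) + gcd(9,6) + gcd(5,6) = 4+3+1 = 8.
By Pick's theorem A = I + B/2 − 1, so I = 12 − 8/2 + 1 = 9.

9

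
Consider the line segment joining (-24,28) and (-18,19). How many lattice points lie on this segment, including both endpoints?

The number of lattice points on a segment between lattice points is gcd(|Δx|,|Δy|) + 1 = gcd(6,9) + 1 = 3 + 1 = 4.

4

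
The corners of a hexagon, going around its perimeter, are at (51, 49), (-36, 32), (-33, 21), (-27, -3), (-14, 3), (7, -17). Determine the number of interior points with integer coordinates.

2818

By the shoelace formula, twice the signed area is |(51·32 − (-36)·49) + ((-36)·21 − (-33)·32) + ((-33)·(-3) − (-27)·21) + ((-27)·3 − (-14)·(-3)) + ((-14)·(-17) − 7·3) + (7·49 − 51·(-17))| = 5666, so the area is 2833.
Along each edge there are gcd(|Δx|,|Δy|)+1 lattice points, so counting each shared vertex once the boundary has gcd(87,17) + gcd(3,11) + gcd(6,24) + gcd(13,6) + gcd(21,20) + gcd(44,66) = 1+1+6+1+1+22 = 32.
By Pick's theorem A = I + B/2 − 1, so I = 2833 − 32/2 + 1 = 2818.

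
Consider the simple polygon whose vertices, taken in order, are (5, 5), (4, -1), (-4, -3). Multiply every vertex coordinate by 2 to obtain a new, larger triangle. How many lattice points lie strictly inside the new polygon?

89

Using the shoelace formula, 2A = |[5·(-1) − 4·5] + [4·(-3) − (-4)·(-1)] + [(-4)·5 − 5·(-3)]| = 46, so the area is 23.
Summing gcd(|Δx|,|Δy|) over the edges gives the boundary count: gcd(1,6) + gcd(8,2) + gcd(9,8) = 1+2+1 = 4.
Scaling by 2 multiplies the area by 2² = 4 (so the new area is 92) and multiplies the boundary lattice-point count by 2, giving 8.
By Pick's theorem, the interior count of the dilated polygon is 92 − 8/2 + 1 = 89.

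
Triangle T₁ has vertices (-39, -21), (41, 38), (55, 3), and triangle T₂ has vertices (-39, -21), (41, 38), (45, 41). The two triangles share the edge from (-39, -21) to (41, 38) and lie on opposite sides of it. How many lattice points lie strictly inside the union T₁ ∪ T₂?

The union is the simple quadrilateral with vertices (-39, -21), (55, 3), (41, 38), (45, 41) in order.
Using the shoelace formula, 2A = |((-39)·3 − 55·(-21)) + (55·38 − 41·3) + (41·41 − 45·38) + (45·(-21) − (-39)·41)| = 3630, so the area is 1815.
The number of boundary lattice points is Σ gcd(|Δx|,|Δy|) = gcd(94,24) + gcd(14,35) + gcd(4,3) + gcd(84,62) = 2+7+1+2 = 12.
By Pick's theorem I = A − B/2 + 1 = 1815 − 12/2 + 1 = 1810.

1810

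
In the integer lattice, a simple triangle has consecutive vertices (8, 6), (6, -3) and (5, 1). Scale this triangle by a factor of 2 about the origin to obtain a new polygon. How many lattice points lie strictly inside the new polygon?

Using the shoelace formula, 2A = |[8·(-3) − 6·6] + [6·1 − 5·(-3)] + [5·6 − 8·1]| = 17, so the area is 17/2.
The number of boundary lattice points is Σ gcd(|Δx|,|Δy|) = gcd(2,9) + gcd(1,4) + gcd(3,5) = 1+1+1 = 3.
Scaling by 2 multiplies the area by 2² = 4 (so the new area is 34) and multiplies the boundary lattice-point count by 2, giving 6.
By Pick's theorem, the interior count of the dilated polygon is 34 − 6/2 + 1 = 32.

32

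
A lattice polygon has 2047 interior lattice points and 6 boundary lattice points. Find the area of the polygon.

2049

Pick's theorem states A = I + B/2 − 1, so A = 2047 + 6/2 − 1 = 2049.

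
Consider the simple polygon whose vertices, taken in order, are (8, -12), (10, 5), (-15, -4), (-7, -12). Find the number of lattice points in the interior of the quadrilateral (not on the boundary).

252

Using the shoelace formula, 2A = |(8·5 − 10·(-12)) + (10·(-4) − (-15)·5) + ((-15)·(-12) − (-7)·(-4)) + ((-7)·(-12) − 8·(-12))| = 527, so the area is 263.5.
Summing gcd(|Δx|,|Δy|) over the edges gives the boundary count: gcd(2,17) + gcd(25,9) + gcd(8,8) + gcd(15,0) = 1+1+8+15 = 25.
By Pick's theorem A = I + B/2 − 1, so I = 263.5 − 25/2 + 1 = 252.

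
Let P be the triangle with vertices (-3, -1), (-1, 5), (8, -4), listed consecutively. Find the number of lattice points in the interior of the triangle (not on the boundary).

Using the shoelace formula, 2A = |((-3)·5 − (-1)·(-1)) + ((-1)·(-4) − 8·5) + (8·(-1) − (-3)·(-4))| = 72, so the area is 36.
Summing gcd(|Δx|,|Δy|) over the edges gives the boundary count: gcd(2,6) + gcd(9,9) + gcd(11,3) = 2+9+1 = 12.
Pick's theorem gives I = A − B/2 + 1 = 36 − 12/2 + 1 = 31.

31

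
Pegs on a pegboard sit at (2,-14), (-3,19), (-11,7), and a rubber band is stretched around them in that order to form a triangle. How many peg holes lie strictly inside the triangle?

160

The shoelace formula gives twice the area as |[2·19 − (-3)·(-14)] + [(-3)·7 − (-11)·19] + [(-11)·(-14) − 2·7]| = 324, so the area is 162.
The number of boundary lattice points is Σ gcd(|Δx|,|Δy|) = gcd(5,33) + gcd(8,12) + gcd(13,21) = 1+4+1 = 6.
Pick's theorem gives I = A − B/2 + 1 = 162 − 6/2 + 1 = 160.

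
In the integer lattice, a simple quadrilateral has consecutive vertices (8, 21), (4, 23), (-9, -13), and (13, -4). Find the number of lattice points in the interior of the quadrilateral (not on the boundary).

379

Using the shoelace formula, 2A = |(8·23 − 4·21) + (4·(-13) − (-9)·23) + ((-9)·(-4) − 13·(-13)) + (13·21 − 8·(-4))| = 765, so the area is 382.5.
Summing gcd(|Δx|,|Δy|) over the edges gives the boundary count: gcd(4,2) + gcd(13,36) + gcd(22,9) + gcd(5,25) = 2+1+1+5 = 9.
Pick's theorem gives I = A − B/2 + 1 = 382.5 − 9/2 + 1 = 379.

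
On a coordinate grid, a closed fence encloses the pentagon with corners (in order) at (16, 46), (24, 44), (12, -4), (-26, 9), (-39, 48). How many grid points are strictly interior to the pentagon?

2226

The shoelace formula gives twice the area as |(16·44 − 24·46) + (24·(-4) − 12·44) + (12·9 − (-26)·(-4)) + ((-26)·48 − (-39)·9) + ((-39)·46 − 16·48)| = 4479, so the area is 4479/2.
The number of boundary lattice points is Σ gcd(|Δx|,|Δy|) = gcd(8,2) + gcd(12,48) + gcd(38,13) + gcd(13,39) + gcd(55,2) = 2+12+1+13+1 = 29.
Pick's theorem gives I = A − B/2 + 1 = 4479/2 − 29/2 + 1 = 2226.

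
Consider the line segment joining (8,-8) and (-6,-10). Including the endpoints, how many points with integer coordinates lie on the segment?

The number of lattice points on a segment between lattice points is gcd(|Δx|,|Δy|) + 1 = gcd(14,2) + 1 = 2 + 1 = 3.

3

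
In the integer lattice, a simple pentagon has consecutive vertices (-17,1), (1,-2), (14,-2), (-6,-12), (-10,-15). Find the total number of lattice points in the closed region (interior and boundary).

223

By the shoelace formula, twice the signed area is |((-17)·(-2) − 1·1) + (1·(-2) − 14·(-2)) + (14·(-12) − (-6)·(-2)) + ((-6)·(-15) − (-10)·(-12)) + ((-10)·1 − (-17)·(-15))| = 416, so the area is 208.
Along each edge there are gcd(|Δx|,|Δy|)+1 lattice points, so counting each shared vertex once the boundary has gcd(18,3) + gcd(13,0) + gcd(20,10) + gcd(4,3) + gcd(7,16) = 3+13+10+1+1 = 28.
Pick's theorem gives I = A − B/2 + 1 = 208 − 28/2 + 1 = 195, so the closed region contains I + B = 195 + 28 = 223 lattice points.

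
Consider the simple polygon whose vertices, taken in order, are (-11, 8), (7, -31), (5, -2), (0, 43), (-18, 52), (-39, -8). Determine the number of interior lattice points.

By the shoelace formula, twice the signed area is |[(-11)·(-31) − 7·8] + [7·(-2) − 5·(-31)] + [5·43 − 0·(-2)] + [0·52 − (-18)·43] + [(-18)·(-8) − (-39)·52] + [(-39)·8 − (-11)·(-8)]| = 3187, so the area is 1593.5.
Along each edge there are gcd(|Δx|,|Δy|)+1 lattice points, so counting each shared vertex once the boundary has gcd(18,39) + gcd(2,29) + gcd(5,45) + gcd(18,9) + gcd(21,60) + gcd(28,16) = 3+1+5+9+3+4 = 25.
Pick's theorem gives I = A − B/2 + 1 = 1593.5 − 25/2 + 1 = 1582.

1582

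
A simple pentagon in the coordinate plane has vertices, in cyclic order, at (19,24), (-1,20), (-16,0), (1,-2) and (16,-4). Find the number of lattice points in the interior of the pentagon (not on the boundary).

The shoelace formula gives twice the area as |[19·20 − (-1)·24] + [(-1)·0 − (-16)·20] + [(-16)·(-2) − 1·0] + [1·(-4) − 16·(-2)] + [16·24 − 19·(-4)]| = 1244, so the area is 622.
Summing gcd(|Δx|,|Δy|) over the edges gives the boundary count: gcd(20,4) + gcd(15,20) + gcd(17,2) + gcd(15,2) + gcd(3,28) = 4+5+1+1+1 = 12.
Pick's theorem gives I = A − B/2 + 1 = 622 − 12/2 + 1 = 617.

617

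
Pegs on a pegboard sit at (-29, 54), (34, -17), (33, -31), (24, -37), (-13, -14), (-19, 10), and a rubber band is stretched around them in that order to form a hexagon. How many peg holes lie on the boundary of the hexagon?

The number of boundary lattice points is Σ gcd(|Δx|,|Δy|) = gcd(63,71) + gcd(1,14) + gcd(9,6) + gcd(37,23) + gcd(6,24) + gcd(10,44) = 1+1+3+1+6+2 = 14.

14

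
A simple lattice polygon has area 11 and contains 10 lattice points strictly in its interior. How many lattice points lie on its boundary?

Pick's theorem gives A = I + B/2 − 1, so B = 2(A − I + 1) = 2(11 − 10 + 1) = 4.

4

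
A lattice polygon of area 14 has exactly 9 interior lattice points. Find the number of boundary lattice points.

Pick's theorem gives A = I + B/2 − 1, so B = 2(A − I + 1) = 2(14 − 9 + 1) = 12.

12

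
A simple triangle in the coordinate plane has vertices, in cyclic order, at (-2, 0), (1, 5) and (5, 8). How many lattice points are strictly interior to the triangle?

5

The shoelace formula gives twice the area as |((-2)·5 − 1·0) + (1·8 − 5·5) + (5·0 − (-2)·8)| = 11, so the area is 5.5.
Along each edge there are gcd(|Δx|,|Δy|)+1 lattice points, so counting each shared vertex once the boundary has gcd(3,5) + gcd(4,3) + gcd(7,8) = 1+1+1 = 3.
By Pick's theorem A = I + B/2 − 1, so I = 5.5 − 3/2 + 1 = 5.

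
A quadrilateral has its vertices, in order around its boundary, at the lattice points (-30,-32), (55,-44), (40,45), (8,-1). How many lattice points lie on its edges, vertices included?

5

Along each edge there are gcd(|Δx|,|Δy|)+1 lattice points, so counting each shared vertex once the boundary has gcd(85,12) + gcd(15,89) + gcd(32,46) + gcd(38,31) = 1+1+2+1 = 5.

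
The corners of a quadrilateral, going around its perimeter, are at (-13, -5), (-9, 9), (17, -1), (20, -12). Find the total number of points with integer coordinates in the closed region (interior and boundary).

The shoelace formula gives twice the area as |((-13)·9 − (-9)·(-5)) + ((-9)·(-1) − 17·9) + (17·(-12) − 20·(-1)) + (20·(-5) − (-13)·(-12))| = 746, so the area is 373.
Along each edge there are gcd(|Δx|,|Δy|)+1 lattice points, so counting each shared vertex once the boundary has gcd(4,14) + gcd(26,10) + gcd(3,11) + gcd(33,7) = 2+2+1+1 = 6.
Pick's theorem gives I = A − B/2 + 1 = 373 − 6/2 + 1 = 371, so the closed region contains I + B = 371 + 6 = 377 lattice points.

377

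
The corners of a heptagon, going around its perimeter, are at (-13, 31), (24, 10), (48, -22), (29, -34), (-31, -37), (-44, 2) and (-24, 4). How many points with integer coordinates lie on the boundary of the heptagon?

29

Along each edge there are gcd(|Δx|,|Δy|)+1 lattice points, so counting each shared vertex once the boundary has gcd(37,21) + gcd(24,32) + gcd(19,12) + gcd(60,3) + gcd(13,39) + gcd(20,2) + gcd(11,27) = 1+8+1+3+13+2+1 = 29.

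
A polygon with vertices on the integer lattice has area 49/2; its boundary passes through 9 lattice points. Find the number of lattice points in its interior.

From Pick's theorem, I = A − B/2 + 1 = 49/2 − 9/2 + 1 = 21.

21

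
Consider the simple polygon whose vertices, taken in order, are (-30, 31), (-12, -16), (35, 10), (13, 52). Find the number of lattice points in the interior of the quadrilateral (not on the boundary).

2471

By the shoelace formula, twice the signed area is |[(-30)·(-16) − (-12)·31] + [(-12)·10 − 35·(-16)] + [35·52 − 13·10] + [13·31 − (-30)·52]| = 4945, so the area is 2472.5.
Along each edge there are gcd(|Δx|,|Δy|)+1 lattice points, so counting each shared vertex once the boundary has gcd(18,47) + gcd(47,26) + gcd(22,42) + gcd(43,21) = 1+1+2+1 = 5.
Pick's theorem gives I = A − B/2 + 1 = 2472.5 − 5/2 + 1 = 2471.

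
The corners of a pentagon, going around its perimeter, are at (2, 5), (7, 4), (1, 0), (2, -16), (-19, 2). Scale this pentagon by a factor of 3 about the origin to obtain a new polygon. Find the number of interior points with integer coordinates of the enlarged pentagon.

1993

Using the shoelace formula, 2A = |[2·4 − 7·5] + [7·0 − 1·4] + [1·(-16) − 2·0] + [2·2 − (-19)·(-16)] + [(-19)·5 − 2·2]| = 446, so the area is 223.
Summing gcd(|Δx|,|Δy|) over the edges gives the boundary count: gcd(5,1) + gcd(6,4) + gcd(1,16) + gcd(21,18) + gcd(21,3) = 1+2+1+3+3 = 10.
Scaling by 3 multiplies the area by 3² = 9 (so the new area is 2007) and multiplies the boundary lattice-point count by 3, giving 30.
By Pick's theorem, the interior count of the dilated polygon is 2007 − 30/2 + 1 = 1993.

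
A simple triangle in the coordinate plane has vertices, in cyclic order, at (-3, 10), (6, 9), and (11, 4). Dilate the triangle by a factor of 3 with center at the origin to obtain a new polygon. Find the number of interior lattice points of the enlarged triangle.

169

The shoelace formula gives twice the area as |[(-3)·9 − 6·10] + [6·4 − 11·9] + [11·10 − (-3)·4]| = 40, so the area is 20.
Along each edge there are gcd(|Δx|,|Δy|)+1 lattice points, so counting each shared vertex once the boundary has gcd(9,1) + gcd(5,5) + gcd(14,6) = 1+5+2 = 8.
Scaling by 3 multiplies the area by 3² = 9 (so the new area is 180) and multiplies the boundary lattice-point count by 3, giving 24.
By Pick's theorem, the interior count of the dilated polygon is 180 − 24/2 + 1 = 169.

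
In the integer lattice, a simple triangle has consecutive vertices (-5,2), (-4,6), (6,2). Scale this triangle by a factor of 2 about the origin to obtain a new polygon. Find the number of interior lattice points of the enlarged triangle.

Using the shoelace formula, 2A = |((-5)·6 − (-4)·2) + ((-4)·2 − 6·6) + (6·2 − (-5)·2)| = 44, so the area is 22.
The number of boundary lattice points is Σ gcd(|Δx|,|Δy|) = gcd(1,4) + gcd(10,4) + gcd(11,0) = 1+2+11 = 14.
Scaling by 2 multiplies the area by 2² = 4 (so the new area is 88) and multiplies the boundary lattice-point count by 2, giving 28.
By Pick's theorem, the interior count of the dilated polygon is 88 − 28/2 + 1 = 75.

75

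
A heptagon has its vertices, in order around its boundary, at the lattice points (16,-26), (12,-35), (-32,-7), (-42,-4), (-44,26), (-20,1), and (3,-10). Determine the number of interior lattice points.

1061

Using the shoelace formula, 2A = |(16·(-35) − 12·(-26)) + (12·(-7) − (-32)·(-35)) + ((-32)·(-4) − (-42)·(-7)) + ((-42)·26 − (-44)·(-4)) + ((-44)·1 − (-20)·26) + ((-20)·(-10) − 3·1) + (3·(-26) − 16·(-10))| = 2131, so the area is 1065.5.
The number of boundary lattice points is Σ gcd(|Δx|,|Δy|) = gcd(4,9) + gcd(44,28) + gcd(10,3) + gcd(2,30) + gcd(24,25) + gcd(23,11) + gcd(13,16) = 1+4+1+2+1+1+1 = 11.
By Pick's theorem A = I + B/2 − 1, so I = 1065.5 − 11/2 + 1 = 1061.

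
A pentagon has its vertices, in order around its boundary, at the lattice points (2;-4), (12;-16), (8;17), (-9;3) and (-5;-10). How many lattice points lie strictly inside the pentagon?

333

Using the shoelace formula, 2A = |[2·(-16) − 12·(-4)] + [12·17 − 8·(-16)] + [8·3 − (-9)·17] + [(-9)·(-10) − (-5)·3] + [(-5)·(-4) − 2·(-10)]| = 670, so the area is 335.
The number of boundary lattice points is Σ gcd(|Δx|,|Δy|) = gcd(10,12) + gcd(4,33) + gcd(17,14) + gcd(4,13) + gcd(7,6) = 2+1+1+1+1 = 6.
Pick's theorem gives I = A − B/2 + 1 = 335 − 6/2 + 1 = 333.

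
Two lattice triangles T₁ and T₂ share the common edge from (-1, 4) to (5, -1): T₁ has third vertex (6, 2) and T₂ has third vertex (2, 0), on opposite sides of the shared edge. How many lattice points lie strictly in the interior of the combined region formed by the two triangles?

15

The union is the simple quadrilateral with vertices (-1, 4), (6, 2), (5, -1), (2, 0) in order.
Using the shoelace formula, 2A = |[(-1)·2 − 6·4] + [6·(-1) − 5·2] + [5·0 − 2·(-1)] + [2·4 − (-1)·0]| = 32, so the area is 16.
Summing gcd(|Δx|,|Δy|) over the edges gives the boundary count: gcd(7,2) + gcd(1,3) + gcd(3,1) + gcd(3,4) = 1+1+1+1 = 4.
By Pick's theorem I = A − B/2 + 1 = 16 − 4/2 + 1 = 15.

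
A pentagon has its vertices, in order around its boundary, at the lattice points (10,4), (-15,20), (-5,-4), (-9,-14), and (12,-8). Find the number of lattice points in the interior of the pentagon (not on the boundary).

407

Using the shoelace formula, 2A = |[10·20 − (-15)·4] + [(-15)·(-4) − (-5)·20] + [(-5)·(-14) − (-9)·(-4)] + [(-9)·(-8) − 12·(-14)] + [12·4 − 10·(-8)]| = 822, so the area is 411.
Along each edge there are gcd(|Δx|,|Δy|)+1 lattice points, so counting each shared vertex once the boundary has gcd(25,16) + gcd(10,24) + gcd(4,10) + gcd(21,6) + gcd(2,12) = 1+2+2+3+2 = 10.
Pick's theorem gives I = A − B/2 + 1 = 411 − 10/2 + 1 = 407.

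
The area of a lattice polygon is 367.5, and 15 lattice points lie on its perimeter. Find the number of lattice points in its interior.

From Pick's theorem, I = A − B/2 + 1 = 367.5 − 15/2 + 1 = 361.

361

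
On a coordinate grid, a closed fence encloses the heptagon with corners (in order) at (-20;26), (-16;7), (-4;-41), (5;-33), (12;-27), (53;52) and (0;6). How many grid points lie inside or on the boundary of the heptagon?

2045

By the shoelace formula, twice the signed area is |[(-20)·7 − (-16)·26] + [(-16)·(-41) − (-4)·7] + [(-4)·(-33) − 5·(-41)] + [5·(-27) − 12·(-33)] + [12·52 − 53·(-27)] + [53·6 − 0·52] + [0·26 − (-20)·6]| = 4051, so the area is 4051/2.
Along each edge there are gcd(|Δx|,|Δy|)+1 lattice points, so counting each shared vertex once the boundary has gcd(4,19) + gcd(12,48) + gcd(9,8) + gcd(7,6) + gcd(41,79) + gcd(53,46) + gcd(20,20) = 1+12+1+1+1+1+20 = 37.
Pick's theorem gives I = A − B/2 + 1 = 4051/2 − 37/2 + 1 = 2008, so the closed region contains I + B = 2008 + 37 = 2045 lattice points.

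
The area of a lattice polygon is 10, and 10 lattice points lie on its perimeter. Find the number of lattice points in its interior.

6

Pick's theorem A = I + B/2 − 1 rearranges to I = A − B/2 + 1 = 10 − 10/2 + 1 = 6.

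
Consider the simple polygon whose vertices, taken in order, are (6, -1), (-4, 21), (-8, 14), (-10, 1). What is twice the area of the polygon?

The shoelace formula gives twice the area as |[6·21 − (-4)·(-1)] + [(-4)·14 − (-8)·21] + [(-8)·1 − (-10)·14] + [(-10)·(-1) − 6·1]| = 370, so the area is 185.

370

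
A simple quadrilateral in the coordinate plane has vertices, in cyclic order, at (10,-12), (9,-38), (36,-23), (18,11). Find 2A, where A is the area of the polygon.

1373

Using the shoelace formula, 2A = |[10·(-38) − 9·(-12)] + [9·(-23) − 36·(-38)] + [36·11 − 18·(-23)] + [18·(-12) − 10·11]| = 1373, so the area is 1373/2.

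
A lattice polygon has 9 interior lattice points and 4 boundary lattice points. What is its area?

Pick's theorem states A = I + B/2 − 1, so A = 9 + 4/2 − 1 = 10.

10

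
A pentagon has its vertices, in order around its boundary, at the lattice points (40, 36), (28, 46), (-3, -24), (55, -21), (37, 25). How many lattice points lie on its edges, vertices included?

7

The number of boundary lattice points is Σ gcd(|Δx|,|Δy|) = gcd(12,10) + gcd(31,70) + gcd(58,3) + gcd(18,46) + gcd(3,11) = 2+1+1+2+1 = 7.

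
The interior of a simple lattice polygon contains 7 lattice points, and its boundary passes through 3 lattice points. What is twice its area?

Pick's theorem states A = I + B/2 − 1, so A = 7 + 3/2 − 1 = 15/2.
Hence 2A = 15.

15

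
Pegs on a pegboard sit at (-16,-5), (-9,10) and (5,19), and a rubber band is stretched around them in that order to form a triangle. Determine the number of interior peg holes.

Using the shoelace formula, 2A = |((-16)·10 − (-9)·(-5)) + ((-9)·19 − 5·10) + (5·(-5) − (-16)·19)| = 147, so the area is 73.5.
Along each edge there are gcd(|Δx|,|Δy|)+1 lattice points, so counting each shared vertex once the boundary has gcd(7,15) + gcd(14,9) + gcd(21,24) = 1+1+3 = 5.
Pick's theorem gives I = A − B/2 + 1 = 73.5 − 5/2 + 1 = 72.

72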